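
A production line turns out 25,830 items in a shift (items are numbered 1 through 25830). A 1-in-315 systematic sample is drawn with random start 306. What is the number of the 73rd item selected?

22986

k = 315
73rd selection = r + (73−1)·k = 306 + 72×315 = 306 + 22680 = 22986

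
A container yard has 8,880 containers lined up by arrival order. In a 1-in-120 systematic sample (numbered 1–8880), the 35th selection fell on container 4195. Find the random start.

115

k = 120
r = 4195 − (35−1)×120 = 4195 − 4080 = 115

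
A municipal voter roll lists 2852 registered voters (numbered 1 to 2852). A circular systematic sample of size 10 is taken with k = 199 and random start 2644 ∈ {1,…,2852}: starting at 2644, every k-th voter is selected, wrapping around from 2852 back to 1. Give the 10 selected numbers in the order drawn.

2644, 2843, 190, 389, 588, 787, 986, 1185, 1384, 1583

Selection 1: 2644
Selection 2: 2644 + 199 = 2843
Selection 3: 2843 + 199 = 3042 → 3042 − 2852 = 190
Selection 4: 190 + 199 = 389
Selection 5: 389 + 199 = 588
Selection 6: 588 + 199 = 787
Selection 7: 787 + 199 = 986
Selection 8: 986 + 199 = 1185
Selection 9: 1185 + 199 = 1384
Selection 10: 1384 + 199 = 1583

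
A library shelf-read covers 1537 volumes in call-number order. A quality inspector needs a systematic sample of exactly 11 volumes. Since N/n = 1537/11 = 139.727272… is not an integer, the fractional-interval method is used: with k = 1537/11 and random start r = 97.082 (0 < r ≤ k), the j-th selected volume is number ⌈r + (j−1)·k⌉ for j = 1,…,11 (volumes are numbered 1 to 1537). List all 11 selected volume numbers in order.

98, 237, 377, 517, 656, 796, 936, 1076, 1215, 1355, 1495

j=1: r + 0k = 97.082 → ⌈·⌉ = 98
j=2: r + 1k = 236.809272… → ⌈·⌉ = 237
j=3: r + 2k = 376.536545… → ⌈·⌉ = 377
j=4: r + 3k = 516.263818… → ⌈·⌉ = 517
j=5: r + 4k = 655.991090… → ⌈·⌉ = 656
j=6: r + 5k = 795.718363… → ⌈·⌉ = 796
j=7: r + 6k = 935.445636… → ⌈·⌉ = 936
j=8: r + 7k = 1075.172909… → ⌈·⌉ = 1076
j=9: r + 8k = 1214.900181… → ⌈·⌉ = 1215
j=10: r + 9k = 1354.627454… → ⌈·⌉ = 1355
j=11: r + 10k = 1494.354727… → ⌈·⌉ = 1495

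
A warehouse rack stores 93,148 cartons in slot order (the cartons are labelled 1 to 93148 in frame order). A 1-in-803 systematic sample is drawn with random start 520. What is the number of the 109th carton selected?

k = 803
109th selection = r + (109−1)·k = 520 + 108×803 = 520 + 86724 = 87244

87244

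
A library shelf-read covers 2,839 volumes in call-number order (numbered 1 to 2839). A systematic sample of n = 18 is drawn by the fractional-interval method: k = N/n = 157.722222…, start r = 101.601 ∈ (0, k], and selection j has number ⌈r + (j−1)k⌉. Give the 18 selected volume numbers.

102, 260, 418, 575, 733, 891, 1048, 1206, 1364, 1522, 1679, 1837, 1995, 2152, 2310, 2468, 2626, 2783

j=1: r + 0k = 101.601 → ⌈·⌉ = 102
j=2: r + 1k = 259.323222… → ⌈·⌉ = 260
j=3: r + 2k = 417.045444… → ⌈·⌉ = 418
j=4: r + 3k = 574.767666… → ⌈·⌉ = 575
j=5: r + 4k = 732.489888… → ⌈·⌉ = 733
j=6: r + 5k = 890.212111… → ⌈·⌉ = 891
j=7: r + 6k = 1047.934333… → ⌈·⌉ = 1048
j=8: r + 7k = 1205.656555… → ⌈·⌉ = 1206
j=9: r + 8k = 1363.378777… → ⌈·⌉ = 1364
j=10: r + 9k = 1521.101 → ⌈·⌉ = 1522
j=11: r + 10k = 1678.823222… → ⌈·⌉ = 1679
j=12: r + 11k = 1836.545444… → ⌈·⌉ = 1837
j=13: r + 12k = 1994.267666… → ⌈·⌉ = 1995
j=14: r + 13k = 2151.989888… → ⌈·⌉ = 2152
j=15: r + 14k = 2309.712111… → ⌈·⌉ = 2310
j=16: r + 15k = 2467.434333… → ⌈·⌉ = 2468
j=17: r + 16k = 2625.156555… → ⌈·⌉ = 2626
j=18: r + 17k = 2782.878777… → ⌈·⌉ = 2783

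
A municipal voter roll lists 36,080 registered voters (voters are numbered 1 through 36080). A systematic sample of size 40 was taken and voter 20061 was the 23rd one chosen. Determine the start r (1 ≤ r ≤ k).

k = 36080/40 = 902
r = 20061 − (23−1)×902 = 20061 − 19844 = 217

217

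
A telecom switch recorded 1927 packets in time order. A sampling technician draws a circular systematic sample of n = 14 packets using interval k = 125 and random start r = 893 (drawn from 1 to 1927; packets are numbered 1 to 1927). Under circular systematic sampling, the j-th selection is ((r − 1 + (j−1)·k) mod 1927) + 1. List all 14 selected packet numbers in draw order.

Selection 1: 893
Selection 2: 893 + 125 = 1018
Selection 3: 1018 + 125 = 1143
Selection 4: 1143 + 125 = 1268
Selection 5: 1268 + 125 = 1393
Selection 6: 1393 + 125 = 1518
Selection 7: 1518 + 125 = 1643
Selection 8: 1643 + 125 = 1768
Selection 9: 1768 + 125 = 1893
Selection 10: 1893 + 125 = 2018 → 2018 − 1927 = 91
Selection 11: 91 + 125 = 216
Selection 12: 216 + 125 = 341
Selection 13: 341 + 125 = 466
Selection 14: 466 + 125 = 591

893, 1018, 1143, 1268, 1393, 1518, 1643, 1768, 1893, 91, 216, 341, 466, 591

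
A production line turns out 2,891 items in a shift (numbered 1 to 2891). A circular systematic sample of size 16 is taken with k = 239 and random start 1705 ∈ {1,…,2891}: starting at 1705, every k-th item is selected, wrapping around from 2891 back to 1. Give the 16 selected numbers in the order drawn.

1705, 1944, 2183, 2422, 2661, 9, 248, 487, 726, 965, 1204, 1443, 1682, 1921, 2160, 2399

Selection 1: 1705
Selection 2: 1705 + 239 = 1944
Selection 3: 1944 + 239 = 2183
Selection 4: 2183 + 239 = 2422
Selection 5: 2422 + 239 = 2661
Selection 6: 2661 + 239 = 2900 → 2900 − 2891 = 9
Selection 7: 9 + 239 = 248
Selection 8: 248 + 239 = 487
Selection 9: 487 + 239 = 726
Selection 10: 726 + 239 = 965
Selection 11: 965 + 239 = 1204
Selection 12: 1204 + 239 = 1443
Selection 13: 1443 + 239 = 1682
Selection 14: 1682 + 239 = 1921
Selection 15: 1921 + 239 = 2160
Selection 16: 2160 + 239 = 2399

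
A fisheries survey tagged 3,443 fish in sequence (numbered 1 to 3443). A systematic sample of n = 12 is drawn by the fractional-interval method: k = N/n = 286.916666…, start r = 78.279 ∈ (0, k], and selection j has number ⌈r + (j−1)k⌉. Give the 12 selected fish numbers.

j=1: r + 0k = 78.279 → ⌈·⌉ = 79
j=2: r + 1k = 365.195666… → ⌈·⌉ = 366
j=3: r + 2k = 652.112333… → ⌈·⌉ = 653
j=4: r + 3k = 939.029 → ⌈·⌉ = 940
j=5: r + 4k = 1225.945666… → ⌈·⌉ = 1226
j=6: r + 5k = 1512.862333… → ⌈·⌉ = 1513
j=7: r + 6k = 1799.779 → ⌈·⌉ = 1800
j=8: r + 7k = 2086.695666… → ⌈·⌉ = 2087
j=9: r + 8k = 2373.612333… → ⌈·⌉ = 2374
j=10: r + 9k = 2660.529 → ⌈·⌉ = 2661
j=11: r + 10k = 2947.445666… → ⌈·⌉ = 2948
j=12: r + 11k = 3234.362333… → ⌈·⌉ = 3235

79, 366, 653, 940, 1226, 1513, 1800, 2087, 2374, 2661, 2948, 3235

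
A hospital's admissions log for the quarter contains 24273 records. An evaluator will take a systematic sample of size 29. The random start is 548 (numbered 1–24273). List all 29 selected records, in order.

k = N/n = 24273/29 = 837
record 1: 548
record 2: 548 + 837 = 1385
record 3: 1385 + 837 = 2222
record 4: 2222 + 837 = 3059
record 5: 3059 + 837 = 3896
record 6: 3896 + 837 = 4733
record 7: 4733 + 837 = 5570
record 8: 5570 + 837 = 6407
record 9: 6407 + 837 = 7244
record 10: 7244 + 837 = 8081
record 11: 8081 + 837 = 8918
record 12: 8918 + 837 = 9755
record 13: 9755 + 837 = 10592
record 14: 10592 + 837 = 11429
record 15: 11429 + 837 = 12266
record 16: 12266 + 837 = 13103
record 17: 13103 + 837 = 13940
record 18: 13940 + 837 = 14777
record 19: 14777 + 837 = 15614
record 20: 15614 + 837 = 16451
record 21: 16451 + 837 = 17288
record 22: 17288 + 837 = 18125
record 23: 18125 + 837 = 18962
record 24: 18962 + 837 = 19799
record 25: 19799 + 837 = 20636
record 26: 20636 + 837 = 21473
record 27: 21473 + 837 = 22310
record 28: 22310 + 837 = 23147
record 29: 23147 + 837 = 23984

548, 1385, 2222, 3059, 3896, 4733, 5570, 6407, 7244, 8081, 8918, 9755, 10592, 11429, 12266, 13103, 13940, 14777, 15614, 16451, 17288, 18125, 18962, 19799, 20636, 21473, 22310, 23147, 23984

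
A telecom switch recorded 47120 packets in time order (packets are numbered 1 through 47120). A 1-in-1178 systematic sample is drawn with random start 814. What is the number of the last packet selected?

k = 1178
40th selection = r + (40−1)·k = 814 + 39×1178 = 814 + 45942 = 46756

46756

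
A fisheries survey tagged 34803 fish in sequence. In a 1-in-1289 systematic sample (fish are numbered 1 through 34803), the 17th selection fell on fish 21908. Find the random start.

1284

k = 1289
r = 21908 − (17−1)×1289 = 21908 − 20624 = 1284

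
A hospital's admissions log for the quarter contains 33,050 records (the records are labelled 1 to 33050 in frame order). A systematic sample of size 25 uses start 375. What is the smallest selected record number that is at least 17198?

k = 33050/25 = 1322
Steps past start: ⌈(17198 − 375)/1322⌉ = ⌈16823/1322⌉ = 13
Selected record: 375 + 13×1322 = 17561

17561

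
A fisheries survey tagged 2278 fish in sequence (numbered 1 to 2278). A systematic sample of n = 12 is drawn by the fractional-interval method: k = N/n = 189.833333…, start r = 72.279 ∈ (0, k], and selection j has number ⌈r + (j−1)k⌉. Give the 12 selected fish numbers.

j=1: r + 0k = 72.279 → ⌈·⌉ = 73
j=2: r + 1k = 262.112333… → ⌈·⌉ = 263
j=3: r + 2k = 451.945666… → ⌈·⌉ = 452
j=4: r + 3k = 641.779 → ⌈·⌉ = 642
j=5: r + 4k = 831.612333… → ⌈·⌉ = 832
j=6: r + 5k = 1021.445666… → ⌈·⌉ = 1022
j=7: r + 6k = 1211.279 → ⌈·⌉ = 1212
j=8: r + 7k = 1401.112333… → ⌈·⌉ = 1402
j=9: r + 8k = 1590.945666… → ⌈·⌉ = 1591
j=10: r + 9k = 1780.779 → ⌈·⌉ = 1781
j=11: r + 10k = 1970.612333… → ⌈·⌉ = 1971
j=12: r + 11k = 2160.445666… → ⌈·⌉ = 2161

73, 263, 452, 642, 832, 1022, 1212, 1402, 1591, 1781, 1971, 2161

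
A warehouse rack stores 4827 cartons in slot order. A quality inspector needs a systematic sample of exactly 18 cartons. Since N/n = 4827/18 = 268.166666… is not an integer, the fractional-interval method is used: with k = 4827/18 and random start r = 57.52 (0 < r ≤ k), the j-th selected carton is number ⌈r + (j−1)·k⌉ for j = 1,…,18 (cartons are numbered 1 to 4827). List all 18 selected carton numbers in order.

58, 326, 594, 863, 1131, 1399, 1667, 1935, 2203, 2472, 2740, 3008, 3276, 3544, 3812, 4081, 4349, 4617

j=1: r + 0k = 57.52 → ⌈·⌉ = 58
j=2: r + 1k = 325.686666… → ⌈·⌉ = 326
j=3: r + 2k = 593.853333… → ⌈·⌉ = 594
j=4: r + 3k = 862.02 → ⌈·⌉ = 863
j=5: r + 4k = 1130.186666… → ⌈·⌉ = 1131
j=6: r + 5k = 1398.353333… → ⌈·⌉ = 1399
j=7: r + 6k = 1666.52 → ⌈·⌉ = 1667
j=8: r + 7k = 1934.686666… → ⌈·⌉ = 1935
j=9: r + 8k = 2202.853333… → ⌈·⌉ = 2203
j=10: r + 9k = 2471.02 → ⌈·⌉ = 2472
j=11: r + 10k = 2739.186666… → ⌈·⌉ = 2740
j=12: r + 11k = 3007.353333… → ⌈·⌉ = 3008
j=13: r + 12k = 3275.52 → ⌈·⌉ = 3276
j=14: r + 13k = 3543.686666… → ⌈·⌉ = 3544
j=15: r + 14k = 3811.853333… → ⌈·⌉ = 3812
j=16: r + 15k = 4080.02 → ⌈·⌉ = 4081
j=17: r + 16k = 4348.186666… → ⌈·⌉ = 4349
j=18: r + 17k = 4616.353333… → ⌈·⌉ = 4617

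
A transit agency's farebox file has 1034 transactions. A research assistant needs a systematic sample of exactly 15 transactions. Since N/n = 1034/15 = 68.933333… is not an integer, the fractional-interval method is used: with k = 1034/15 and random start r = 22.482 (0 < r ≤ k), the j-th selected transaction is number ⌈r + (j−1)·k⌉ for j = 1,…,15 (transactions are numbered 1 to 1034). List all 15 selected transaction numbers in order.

23, 92, 161, 230, 299, 368, 437, 506, 574, 643, 712, 781, 850, 919, 988

j=1: r + 0k = 22.482 → ⌈·⌉ = 23
j=2: r + 1k = 91.415333… → ⌈·⌉ = 92
j=3: r + 2k = 160.348666… → ⌈·⌉ = 161
j=4: r + 3k = 229.282 → ⌈·⌉ = 230
j=5: r + 4k = 298.215333… → ⌈·⌉ = 299
j=6: r + 5k = 367.148666… → ⌈·⌉ = 368
j=7: r + 6k = 436.082 → ⌈·⌉ = 437
j=8: r + 7k = 505.015333… → ⌈·⌉ = 506
j=9: r + 8k = 573.948666… → ⌈·⌉ = 574
j=10: r + 9k = 642.882 → ⌈·⌉ = 643
j=11: r + 10k = 711.815333… → ⌈·⌉ = 712
j=12: r + 11k = 780.748666… → ⌈·⌉ = 781
j=13: r + 12k = 849.682 → ⌈·⌉ = 850
j=14: r + 13k = 918.615333… → ⌈·⌉ = 919
j=15: r + 14k = 987.548666… → ⌈·⌉ = 988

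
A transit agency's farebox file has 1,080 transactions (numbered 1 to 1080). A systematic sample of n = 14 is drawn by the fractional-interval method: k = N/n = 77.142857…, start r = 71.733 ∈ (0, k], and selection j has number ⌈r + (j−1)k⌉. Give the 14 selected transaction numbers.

j=1: r + 0k = 71.733 → ⌈·⌉ = 72
j=2: r + 1k = 148.875857… → ⌈·⌉ = 149
j=3: r + 2k = 226.018714… → ⌈·⌉ = 227
j=4: r + 3k = 303.161571… → ⌈·⌉ = 304
j=5: r + 4k = 380.304428… → ⌈·⌉ = 381
j=6: r + 5k = 457.447285… → ⌈·⌉ = 458
j=7: r + 6k = 534.590142… → ⌈·⌉ = 535
j=8: r + 7k = 611.733 → ⌈·⌉ = 612
j=9: r + 8k = 688.875857… → ⌈·⌉ = 689
j=10: r + 9k = 766.018714… → ⌈·⌉ = 767
j=11: r + 10k = 843.161571… → ⌈·⌉ = 844
j=12: r + 11k = 920.304428… → ⌈·⌉ = 921
j=13: r + 12k = 997.447285… → ⌈·⌉ = 998
j=14: r + 13k = 1074.590142… → ⌈·⌉ = 1075

72, 149, 227, 304, 381, 458, 535, 612, 689, 767, 844, 921, 998, 1075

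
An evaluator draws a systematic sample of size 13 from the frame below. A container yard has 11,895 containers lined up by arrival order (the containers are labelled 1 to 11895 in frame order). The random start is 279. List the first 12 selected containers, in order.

k = N/n = 11895/13 = 915
container 1: 279
container 2: 279 + 915 = 1194
container 3: 1194 + 915 = 2109
container 4: 2109 + 915 = 3024
container 5: 3024 + 915 = 3939
container 6: 3939 + 915 = 4854
container 7: 4854 + 915 = 5769
container 8: 5769 + 915 = 6684
container 9: 6684 + 915 = 7599
container 10: 7599 + 915 = 8514
container 11: 8514 + 915 = 9429
container 12: 9429 + 915 = 10344

279, 1194, 2109, 3024, 3939, 4854, 5769, 6684, 7599, 8514, 9429, 10344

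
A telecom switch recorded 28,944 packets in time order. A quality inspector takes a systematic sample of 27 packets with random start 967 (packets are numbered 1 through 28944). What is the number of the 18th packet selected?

k = 28944/27 = 1072
18th selection = r + (18−1)·k = 967 + 17×1072 = 967 + 18224 = 19191

19191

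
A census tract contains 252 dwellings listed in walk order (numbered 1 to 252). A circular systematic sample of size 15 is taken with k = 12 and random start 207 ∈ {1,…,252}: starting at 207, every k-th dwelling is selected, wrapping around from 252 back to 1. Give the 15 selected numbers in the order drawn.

207, 219, 231, 243, 3, 15, 27, 39, 51, 63, 75, 87, 99, 111, 123

Selection 1: 207
Selection 2: 207 + 12 = 219
Selection 3: 219 + 12 = 231
Selection 4: 231 + 12 = 243
Selection 5: 243 + 12 = 255 → 255 − 252 = 3
Selection 6: 3 + 12 = 15
Selection 7: 15 + 12 = 27
Selection 8: 27 + 12 = 39
Selection 9: 39 + 12 = 51
Selection 10: 51 + 12 = 63
Selection 11: 63 + 12 = 75
Selection 12: 75 + 12 = 87
Selection 13: 87 + 12 = 99
Selection 14: 99 + 12 = 111
Selection 15: 111 + 12 = 123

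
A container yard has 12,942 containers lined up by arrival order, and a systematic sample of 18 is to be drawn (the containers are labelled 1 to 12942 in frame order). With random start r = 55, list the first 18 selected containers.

55, 774, 1493, 2212, 2931, 3650, 4369, 5088, 5807, 6526, 7245, 7964, 8683, 9402, 10121, 10840, 11559, 12278

k = N/n = 12942/18 = 719
container 1: 55
container 2: 55 + 719 = 774
container 3: 774 + 719 = 1493
container 4: 1493 + 719 = 2212
container 5: 2212 + 719 = 2931
container 6: 2931 + 719 = 3650
container 7: 3650 + 719 = 4369
container 8: 4369 + 719 = 5088
container 9: 5088 + 719 = 5807
container 10: 5807 + 719 = 6526
container 11: 6526 + 719 = 7245
container 12: 7245 + 719 = 7964
container 13: 7964 + 719 = 8683
container 14: 8683 + 719 = 9402
container 15: 9402 + 719 = 10121
container 16: 10121 + 719 = 10840
container 17: 10840 + 719 = 11559
container 18: 11559 + 719 = 12278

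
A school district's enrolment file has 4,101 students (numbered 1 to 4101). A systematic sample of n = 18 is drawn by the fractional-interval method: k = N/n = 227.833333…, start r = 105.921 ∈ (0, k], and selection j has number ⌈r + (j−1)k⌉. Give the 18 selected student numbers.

j=1: r + 0k = 105.921 → ⌈·⌉ = 106
j=2: r + 1k = 333.754333… → ⌈·⌉ = 334
j=3: r + 2k = 561.587666… → ⌈·⌉ = 562
j=4: r + 3k = 789.421 → ⌈·⌉ = 790
j=5: r + 4k = 1017.254333… → ⌈·⌉ = 1018
j=6: r + 5k = 1245.087666… → ⌈·⌉ = 1246
j=7: r + 6k = 1472.921 → ⌈·⌉ = 1473
j=8: r + 7k = 1700.754333… → ⌈·⌉ = 1701
j=9: r + 8k = 1928.587666… → ⌈·⌉ = 1929
j=10: r + 9k = 2156.421 → ⌈·⌉ = 2157
j=11: r + 10k = 2384.254333… → ⌈·⌉ = 2385
j=12: r + 11k = 2612.087666… → ⌈·⌉ = 2613
j=13: r + 12k = 2839.921 → ⌈·⌉ = 2840
j=14: r + 13k = 3067.754333… → ⌈·⌉ = 3068
j=15: r + 14k = 3295.587666… → ⌈·⌉ = 3296
j=16: r + 15k = 3523.421 → ⌈·⌉ = 3524
j=17: r + 16k = 3751.254333… → ⌈·⌉ = 3752
j=18: r + 17k = 3979.087666… → ⌈·⌉ = 3980

106, 334, 562, 790, 1018, 1246, 1473, 1701, 1929, 2157, 2385, 2613, 2840, 3068, 3296, 3524, 3752, 3980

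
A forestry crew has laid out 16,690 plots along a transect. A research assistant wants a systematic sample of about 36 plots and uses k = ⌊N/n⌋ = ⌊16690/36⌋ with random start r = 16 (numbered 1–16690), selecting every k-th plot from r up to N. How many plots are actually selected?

k = ⌊16690/36⌋ = 463
Achieved size = ⌊(16690 − 16)/463⌋ + 1 = ⌊16674/463⌋ + 1 = 36 + 1 = 37
(last selection: 16 + 36×463 = 16684 ≤ 16690; next would be 17147 > 16690)

37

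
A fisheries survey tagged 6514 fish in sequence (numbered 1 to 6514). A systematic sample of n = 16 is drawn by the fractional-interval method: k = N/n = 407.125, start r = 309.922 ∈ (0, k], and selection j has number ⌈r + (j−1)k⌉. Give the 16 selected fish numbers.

j=1: r + 0k = 309.922 → ⌈·⌉ = 310
j=2: r + 1k = 717.047 → ⌈·⌉ = 718
j=3: r + 2k = 1124.172 → ⌈·⌉ = 1125
j=4: r + 3k = 1531.297 → ⌈·⌉ = 1532
j=5: r + 4k = 1938.422 → ⌈·⌉ = 1939
j=6: r + 5k = 2345.547 → ⌈·⌉ = 2346
j=7: r + 6k = 2752.672 → ⌈·⌉ = 2753
j=8: r + 7k = 3159.797 → ⌈·⌉ = 3160
j=9: r + 8k = 3566.922 → ⌈·⌉ = 3567
j=10: r + 9k = 3974.047 → ⌈·⌉ = 3975
j=11: r + 10k = 4381.172 → ⌈·⌉ = 4382
j=12: r + 11k = 4788.297 → ⌈·⌉ = 4789
j=13: r + 12k = 5195.422 → ⌈·⌉ = 5196
j=14: r + 13k = 5602.547 → ⌈·⌉ = 5603
j=15: r + 14k = 6009.672 → ⌈·⌉ = 6010
j=16: r + 15k = 6416.797 → ⌈·⌉ = 6417

310, 718, 1125, 1532, 1939, 2346, 2753, 3160, 3567, 3975, 4382, 4789, 5196, 5603, 6010, 6417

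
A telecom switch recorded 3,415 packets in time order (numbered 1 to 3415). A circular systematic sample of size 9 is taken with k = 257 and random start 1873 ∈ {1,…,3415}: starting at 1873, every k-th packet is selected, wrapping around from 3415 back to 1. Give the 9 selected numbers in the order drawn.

Selection 1: 1873
Selection 2: 1873 + 257 = 2130
Selection 3: 2130 + 257 = 2387
Selection 4: 2387 + 257 = 2644
Selection 5: 2644 + 257 = 2901
Selection 6: 2901 + 257 = 3158
Selection 7: 3158 + 257 = 3415
Selection 8: 3415 + 257 = 3672 → 3672 − 3415 = 257
Selection 9: 257 + 257 = 514

1873, 2130, 2387, 2644, 2901, 3158, 3415, 257, 514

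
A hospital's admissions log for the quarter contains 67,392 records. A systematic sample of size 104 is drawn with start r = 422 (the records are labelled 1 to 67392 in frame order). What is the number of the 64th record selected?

41246

k = 67392/104 = 648
64th selection = r + (64−1)·k = 422 + 63×648 = 422 + 40824 = 41246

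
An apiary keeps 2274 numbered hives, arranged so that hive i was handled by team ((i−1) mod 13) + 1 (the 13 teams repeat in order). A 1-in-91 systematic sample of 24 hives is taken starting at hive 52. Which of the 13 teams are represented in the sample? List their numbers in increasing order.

13

Consecutive selections differ by k = 91, so their team numbers differ by 91 mod 13 = 0.
gcd(91, 13) = 13, so the sample visits 13/13 = 1 distinct residues mod 13.
Start 52 is team 13; the teams hit are 13.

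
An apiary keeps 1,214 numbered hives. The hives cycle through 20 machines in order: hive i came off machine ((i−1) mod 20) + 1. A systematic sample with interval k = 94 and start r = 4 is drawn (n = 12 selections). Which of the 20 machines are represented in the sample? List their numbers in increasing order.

Consecutive selections differ by k = 94, so their machine numbers differ by 94 mod 20 = 14.
gcd(94, 20) = 2, so the sample visits 20/2 = 10 distinct residues mod 20.
Start 4 is machine 4; the machines hit are 2, 4, 6, 8, 10, 12, 14, 16, 18, 20.

2, 4, 6, 8, 10, 12, 14, 16, 18, 20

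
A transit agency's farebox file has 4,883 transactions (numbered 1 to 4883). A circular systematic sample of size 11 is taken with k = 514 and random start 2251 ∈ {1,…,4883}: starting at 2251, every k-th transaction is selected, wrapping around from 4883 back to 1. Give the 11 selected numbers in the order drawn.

Selection 1: 2251
Selection 2: 2251 + 514 = 2765
Selection 3: 2765 + 514 = 3279
Selection 4: 3279 + 514 = 3793
Selection 5: 3793 + 514 = 4307
Selection 6: 4307 + 514 = 4821
Selection 7: 4821 + 514 = 5335 → 5335 − 4883 = 452
Selection 8: 452 + 514 = 966
Selection 9: 966 + 514 = 1480
Selection 10: 1480 + 514 = 1994
Selection 11: 1994 + 514 = 2508

2251, 2765, 3279, 3793, 4307, 4821, 452, 966, 1480, 1994, 2508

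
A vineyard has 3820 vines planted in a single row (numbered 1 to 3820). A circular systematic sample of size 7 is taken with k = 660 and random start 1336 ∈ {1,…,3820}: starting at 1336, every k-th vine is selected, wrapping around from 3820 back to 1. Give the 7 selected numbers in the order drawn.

Selection 1: 1336
Selection 2: 1336 + 660 = 1996
Selection 3: 1996 + 660 = 2656
Selection 4: 2656 + 660 = 3316
Selection 5: 3316 + 660 = 3976 → 3976 − 3820 = 156
Selection 6: 156 + 660 = 816
Selection 7: 816 + 660 = 1476

1336, 1996, 2656, 3316, 156, 816, 1476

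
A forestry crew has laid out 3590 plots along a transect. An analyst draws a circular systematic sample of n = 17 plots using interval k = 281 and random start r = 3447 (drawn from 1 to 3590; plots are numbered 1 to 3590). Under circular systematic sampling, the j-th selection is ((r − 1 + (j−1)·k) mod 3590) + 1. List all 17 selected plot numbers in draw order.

3447, 138, 419, 700, 981, 1262, 1543, 1824, 2105, 2386, 2667, 2948, 3229, 3510, 201, 482, 763

Selection 1: 3447
Selection 2: 3447 + 281 = 3728 → 3728 − 3590 = 138
Selection 3: 138 + 281 = 419
Selection 4: 419 + 281 = 700
Selection 5: 700 + 281 = 981
Selection 6: 981 + 281 = 1262
Selection 7: 1262 + 281 = 1543
Selection 8: 1543 + 281 = 1824
Selection 9: 1824 + 281 = 2105
Selection 10: 2105 + 281 = 2386
Selection 11: 2386 + 281 = 2667
Selection 12: 2667 + 281 = 2948
Selection 13: 2948 + 281 = 3229
Selection 14: 3229 + 281 = 3510
Selection 15: 3510 + 281 = 3791 → 3791 − 3590 = 201
Selection 16: 201 + 281 = 482
Selection 17: 482 + 281 = 763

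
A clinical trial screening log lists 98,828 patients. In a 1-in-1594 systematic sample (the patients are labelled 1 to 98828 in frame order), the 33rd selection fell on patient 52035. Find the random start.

1027

k = 1594
r = 52035 − (33−1)×1594 = 52035 − 51008 = 1027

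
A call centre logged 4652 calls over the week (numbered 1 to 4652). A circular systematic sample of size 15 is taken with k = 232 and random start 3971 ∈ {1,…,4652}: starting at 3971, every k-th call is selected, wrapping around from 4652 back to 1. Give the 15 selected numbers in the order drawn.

Selection 1: 3971
Selection 2: 3971 + 232 = 4203
Selection 3: 4203 + 232 = 4435
Selection 4: 4435 + 232 = 4667 → 4667 − 4652 = 15
Selection 5: 15 + 232 = 247
Selection 6: 247 + 232 = 479
Selection 7: 479 + 232 = 711
Selection 8: 711 + 232 = 943
Selection 9: 943 + 232 = 1175
Selection 10: 1175 + 232 = 1407
Selection 11: 1407 + 232 = 1639
Selection 12: 1639 + 232 = 1871
Selection 13: 1871 + 232 = 2103
Selection 14: 2103 + 232 = 2335
Selection 15: 2335 + 232 = 2567

3971, 4203, 4435, 15, 247, 479, 711, 943, 1175, 1407, 1639, 1871, 2103, 2335, 2567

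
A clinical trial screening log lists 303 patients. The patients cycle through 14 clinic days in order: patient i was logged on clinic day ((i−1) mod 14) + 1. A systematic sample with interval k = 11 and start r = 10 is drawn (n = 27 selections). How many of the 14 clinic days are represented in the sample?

Consecutive selections differ by k = 11, so their clinic day numbers differ by 11 mod 14 = 11.
gcd(11, 14) = 1, so the sample visits 14/1 = 14 distinct residues mod 14.
Start 10 is clinic day 10; the clinic days hit are 1, 2, 3, 4, 5, 6, 7, 8, 9, 10, 11, 12, 13, 14.

14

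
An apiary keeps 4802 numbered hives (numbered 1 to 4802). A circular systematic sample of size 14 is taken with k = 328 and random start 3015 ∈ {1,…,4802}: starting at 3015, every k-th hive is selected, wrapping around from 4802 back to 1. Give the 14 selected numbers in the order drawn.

3015, 3343, 3671, 3999, 4327, 4655, 181, 509, 837, 1165, 1493, 1821, 2149, 2477

Selection 1: 3015
Selection 2: 3015 + 328 = 3343
Selection 3: 3343 + 328 = 3671
Selection 4: 3671 + 328 = 3999
Selection 5: 3999 + 328 = 4327
Selection 6: 4327 + 328 = 4655
Selection 7: 4655 + 328 = 4983 → 4983 − 4802 = 181
Selection 8: 181 + 328 = 509
Selection 9: 509 + 328 = 837
Selection 10: 837 + 328 = 1165
Selection 11: 1165 + 328 = 1493
Selection 12: 1493 + 328 = 1821
Selection 13: 1821 + 328 = 2149
Selection 14: 2149 + 328 = 2477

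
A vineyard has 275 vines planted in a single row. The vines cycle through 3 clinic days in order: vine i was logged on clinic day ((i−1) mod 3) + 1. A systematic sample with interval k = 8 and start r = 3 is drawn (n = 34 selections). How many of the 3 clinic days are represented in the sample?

Consecutive selections differ by k = 8, so their clinic day numbers differ by 8 mod 3 = 2.
gcd(8, 3) = 1, so the sample visits 3/1 = 3 distinct residues mod 3.
Start 3 is clinic day 3; the clinic days hit are 1, 2, 3.

3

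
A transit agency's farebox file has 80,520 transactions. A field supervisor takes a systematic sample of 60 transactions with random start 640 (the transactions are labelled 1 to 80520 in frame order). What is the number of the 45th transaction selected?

k = 80520/60 = 1342
45th selection = r + (45−1)·k = 640 + 44×1342 = 640 + 59048 = 59688

59688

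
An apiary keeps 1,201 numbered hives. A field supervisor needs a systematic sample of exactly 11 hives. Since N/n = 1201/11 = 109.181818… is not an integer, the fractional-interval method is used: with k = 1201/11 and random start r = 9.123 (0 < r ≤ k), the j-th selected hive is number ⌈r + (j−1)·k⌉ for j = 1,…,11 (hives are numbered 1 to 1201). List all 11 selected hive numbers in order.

10, 119, 228, 337, 446, 556, 665, 774, 883, 992, 1101

j=1: r + 0k = 9.123 → ⌈·⌉ = 10
j=2: r + 1k = 118.304818… → ⌈·⌉ = 119
j=3: r + 2k = 227.486636… → ⌈·⌉ = 228
j=4: r + 3k = 336.668454… → ⌈·⌉ = 337
j=5: r + 4k = 445.850272… → ⌈·⌉ = 446
j=6: r + 5k = 555.032090… → ⌈·⌉ = 556
j=7: r + 6k = 664.213909… → ⌈·⌉ = 665
j=8: r + 7k = 773.395727… → ⌈·⌉ = 774
j=9: r + 8k = 882.577545… → ⌈·⌉ = 883
j=10: r + 9k = 991.759363… → ⌈·⌉ = 992
j=11: r + 10k = 1100.941181… → ⌈·⌉ = 1101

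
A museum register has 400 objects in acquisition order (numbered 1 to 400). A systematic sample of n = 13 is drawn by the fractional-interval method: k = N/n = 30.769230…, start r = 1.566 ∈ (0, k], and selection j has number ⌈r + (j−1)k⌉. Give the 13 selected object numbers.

2, 33, 64, 94, 125, 156, 187, 217, 248, 279, 310, 341, 371

j=1: r + 0k = 1.566 → ⌈·⌉ = 2
j=2: r + 1k = 32.335230… → ⌈·⌉ = 33
j=3: r + 2k = 63.104461… → ⌈·⌉ = 64
j=4: r + 3k = 93.873692… → ⌈·⌉ = 94
j=5: r + 4k = 124.642923… → ⌈·⌉ = 125
j=6: r + 5k = 155.412153… → ⌈·⌉ = 156
j=7: r + 6k = 186.181384… → ⌈·⌉ = 187
j=8: r + 7k = 216.950615… → ⌈·⌉ = 217
j=9: r + 8k = 247.719846… → ⌈·⌉ = 248
j=10: r + 9k = 278.489076… → ⌈·⌉ = 279
j=11: r + 10k = 309.258307… → ⌈·⌉ = 310
j=12: r + 11k = 340.027538… → ⌈·⌉ = 341
j=13: r + 12k = 370.796769… → ⌈·⌉ = 371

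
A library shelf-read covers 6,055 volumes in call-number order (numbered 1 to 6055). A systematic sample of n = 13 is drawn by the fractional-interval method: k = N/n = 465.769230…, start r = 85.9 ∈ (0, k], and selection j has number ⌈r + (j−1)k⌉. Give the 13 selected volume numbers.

j=1: r + 0k = 85.9 → ⌈·⌉ = 86
j=2: r + 1k = 551.669230… → ⌈·⌉ = 552
j=3: r + 2k = 1017.438461… → ⌈·⌉ = 1018
j=4: r + 3k = 1483.207692… → ⌈·⌉ = 1484
j=5: r + 4k = 1948.976923… → ⌈·⌉ = 1949
j=6: r + 5k = 2414.746153… → ⌈·⌉ = 2415
j=7: r + 6k = 2880.515384… → ⌈·⌉ = 2881
j=8: r + 7k = 3346.284615… → ⌈·⌉ = 3347
j=9: r + 8k = 3812.053846… → ⌈·⌉ = 3813
j=10: r + 9k = 4277.823076… → ⌈·⌉ = 4278
j=11: r + 10k = 4743.592307… → ⌈·⌉ = 4744
j=12: r + 11k = 5209.361538… → ⌈·⌉ = 5210
j=13: r + 12k = 5675.130769… → ⌈·⌉ = 5676

86, 552, 1018, 1484, 1949, 2415, 2881, 3347, 3813, 4278, 4744, 5210, 5676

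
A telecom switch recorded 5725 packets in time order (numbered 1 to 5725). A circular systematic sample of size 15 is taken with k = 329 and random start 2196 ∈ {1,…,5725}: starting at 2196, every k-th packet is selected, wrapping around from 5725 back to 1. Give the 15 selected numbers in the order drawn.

Selection 1: 2196
Selection 2: 2196 + 329 = 2525
Selection 3: 2525 + 329 = 2854
Selection 4: 2854 + 329 = 3183
Selection 5: 3183 + 329 = 3512
Selection 6: 3512 + 329 = 3841
Selection 7: 3841 + 329 = 4170
Selection 8: 4170 + 329 = 4499
Selection 9: 4499 + 329 = 4828
Selection 10: 4828 + 329 = 5157
Selection 11: 5157 + 329 = 5486
Selection 12: 5486 + 329 = 5815 → 5815 − 5725 = 90
Selection 13: 90 + 329 = 419
Selection 14: 419 + 329 = 748
Selection 15: 748 + 329 = 1077

2196, 2525, 2854, 3183, 3512, 3841, 4170, 4499, 4828, 5157, 5486, 90, 419, 748, 1077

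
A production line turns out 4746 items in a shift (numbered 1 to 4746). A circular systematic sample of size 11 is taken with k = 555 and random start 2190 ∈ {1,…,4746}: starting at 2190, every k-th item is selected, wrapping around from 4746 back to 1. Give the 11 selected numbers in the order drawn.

2190, 2745, 3300, 3855, 4410, 219, 774, 1329, 1884, 2439, 2994

Selection 1: 2190
Selection 2: 2190 + 555 = 2745
Selection 3: 2745 + 555 = 3300
Selection 4: 3300 + 555 = 3855
Selection 5: 3855 + 555 = 4410
Selection 6: 4410 + 555 = 4965 → 4965 − 4746 = 219
Selection 7: 219 + 555 = 774
Selection 8: 774 + 555 = 1329
Selection 9: 1329 + 555 = 1884
Selection 10: 1884 + 555 = 2439
Selection 11: 2439 + 555 = 2994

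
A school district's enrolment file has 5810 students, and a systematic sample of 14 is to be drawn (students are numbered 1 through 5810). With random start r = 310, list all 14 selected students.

k = N/n = 5810/14 = 415
student 1: 310
student 2: 310 + 415 = 725
student 3: 725 + 415 = 1140
student 4: 1140 + 415 = 1555
student 5: 1555 + 415 = 1970
student 6: 1970 + 415 = 2385
student 7: 2385 + 415 = 2800
student 8: 2800 + 415 = 3215
student 9: 3215 + 415 = 3630
student 10: 3630 + 415 = 4045
student 11: 4045 + 415 = 4460
student 12: 4460 + 415 = 4875
student 13: 4875 + 415 = 5290
student 14: 5290 + 415 = 5705

310, 725, 1140, 1555, 1970, 2385, 2800, 3215, 3630, 4045, 4460, 4875, 5290, 5705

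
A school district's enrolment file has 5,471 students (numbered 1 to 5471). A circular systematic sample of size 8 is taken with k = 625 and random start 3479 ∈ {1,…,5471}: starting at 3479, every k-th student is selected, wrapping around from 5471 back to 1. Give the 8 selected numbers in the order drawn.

3479, 4104, 4729, 5354, 508, 1133, 1758, 2383

Selection 1: 3479
Selection 2: 3479 + 625 = 4104
Selection 3: 4104 + 625 = 4729
Selection 4: 4729 + 625 = 5354
Selection 5: 5354 + 625 = 5979 → 5979 − 5471 = 508
Selection 6: 508 + 625 = 1133
Selection 7: 1133 + 625 = 1758
Selection 8: 1758 + 625 = 2383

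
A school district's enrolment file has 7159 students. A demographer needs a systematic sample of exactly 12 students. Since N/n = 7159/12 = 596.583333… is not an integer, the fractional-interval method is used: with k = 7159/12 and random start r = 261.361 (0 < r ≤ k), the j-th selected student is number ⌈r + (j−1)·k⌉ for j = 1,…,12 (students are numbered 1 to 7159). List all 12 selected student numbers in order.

j=1: r + 0k = 261.361 → ⌈·⌉ = 262
j=2: r + 1k = 857.944333… → ⌈·⌉ = 858
j=3: r + 2k = 1454.527666… → ⌈·⌉ = 1455
j=4: r + 3k = 2051.111 → ⌈·⌉ = 2052
j=5: r + 4k = 2647.694333… → ⌈·⌉ = 2648
j=6: r + 5k = 3244.277666… → ⌈·⌉ = 3245
j=7: r + 6k = 3840.861 → ⌈·⌉ = 3841
j=8: r + 7k = 4437.444333… → ⌈·⌉ = 4438
j=9: r + 8k = 5034.027666… → ⌈·⌉ = 5035
j=10: r + 9k = 5630.611 → ⌈·⌉ = 5631
j=11: r + 10k = 6227.194333… → ⌈·⌉ = 6228
j=12: r + 11k = 6823.777666… → ⌈·⌉ = 6824

262, 858, 1455, 2052, 2648, 3245, 3841, 4438, 5035, 5631, 6228, 6824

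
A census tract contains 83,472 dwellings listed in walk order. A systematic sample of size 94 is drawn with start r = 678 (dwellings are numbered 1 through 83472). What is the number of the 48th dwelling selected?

42414

k = 83472/94 = 888
48th selection = r + (48−1)·k = 678 + 47×888 = 678 + 41736 = 42414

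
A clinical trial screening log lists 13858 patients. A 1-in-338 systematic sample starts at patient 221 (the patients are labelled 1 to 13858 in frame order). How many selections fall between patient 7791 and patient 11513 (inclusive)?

k = 338
First selection ≥ 7791: 221 + ⌈(7791−221)/338⌉·338 = 221 + 23×338 = 7995
Last selection ≤ 11513: 221 + ⌊(11513−221)/338⌋·338 = 221 + 33×338 = 11375
Count = 33 − 23 + 1 = 11

11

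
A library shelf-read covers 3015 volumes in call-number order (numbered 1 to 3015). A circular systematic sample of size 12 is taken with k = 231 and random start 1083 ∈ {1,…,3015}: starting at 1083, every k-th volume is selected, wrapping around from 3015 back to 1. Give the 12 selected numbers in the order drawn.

1083, 1314, 1545, 1776, 2007, 2238, 2469, 2700, 2931, 147, 378, 609

Selection 1: 1083
Selection 2: 1083 + 231 = 1314
Selection 3: 1314 + 231 = 1545
Selection 4: 1545 + 231 = 1776
Selection 5: 1776 + 231 = 2007
Selection 6: 2007 + 231 = 2238
Selection 7: 2238 + 231 = 2469
Selection 8: 2469 + 231 = 2700
Selection 9: 2700 + 231 = 2931
Selection 10: 2931 + 231 = 3162 → 3162 − 3015 = 147
Selection 11: 147 + 231 = 378
Selection 12: 378 + 231 = 609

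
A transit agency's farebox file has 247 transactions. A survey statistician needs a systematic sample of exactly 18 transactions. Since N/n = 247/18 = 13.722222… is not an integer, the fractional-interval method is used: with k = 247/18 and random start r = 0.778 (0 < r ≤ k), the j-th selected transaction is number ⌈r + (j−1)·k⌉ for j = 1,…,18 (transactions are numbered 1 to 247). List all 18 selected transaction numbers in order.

1, 15, 29, 42, 56, 70, 84, 97, 111, 125, 139, 152, 166, 180, 193, 207, 221, 235

j=1: r + 0k = 0.778 → ⌈·⌉ = 1
j=2: r + 1k = 14.500222… → ⌈·⌉ = 15
j=3: r + 2k = 28.222444… → ⌈·⌉ = 29
j=4: r + 3k = 41.944666… → ⌈·⌉ = 42
j=5: r + 4k = 55.666888… → ⌈·⌉ = 56
j=6: r + 5k = 69.389111… → ⌈·⌉ = 70
j=7: r + 6k = 83.111333… → ⌈·⌉ = 84
j=8: r + 7k = 96.833555… → ⌈·⌉ = 97
j=9: r + 8k = 110.555777… → ⌈·⌉ = 111
j=10: r + 9k = 124.278 → ⌈·⌉ = 125
j=11: r + 10k = 138.000222… → ⌈·⌉ = 139
j=12: r + 11k = 151.722444… → ⌈·⌉ = 152
j=13: r + 12k = 165.444666… → ⌈·⌉ = 166
j=14: r + 13k = 179.166888… → ⌈·⌉ = 180
j=15: r + 14k = 192.889111… → ⌈·⌉ = 193
j=16: r + 15k = 206.611333… → ⌈·⌉ = 207
j=17: r + 16k = 220.333555… → ⌈·⌉ = 221
j=18: r + 17k = 234.055777… → ⌈·⌉ = 235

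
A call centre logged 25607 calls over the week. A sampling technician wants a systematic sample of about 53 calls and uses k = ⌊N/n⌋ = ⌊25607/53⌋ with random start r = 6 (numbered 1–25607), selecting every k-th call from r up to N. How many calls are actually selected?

k = ⌊25607/53⌋ = 483
Achieved size = ⌊(25607 − 6)/483⌋ + 1 = ⌊25601/483⌋ + 1 = 53 + 1 = 54
(last selection: 6 + 53×483 = 25605 ≤ 25607; next would be 26088 > 25607)

54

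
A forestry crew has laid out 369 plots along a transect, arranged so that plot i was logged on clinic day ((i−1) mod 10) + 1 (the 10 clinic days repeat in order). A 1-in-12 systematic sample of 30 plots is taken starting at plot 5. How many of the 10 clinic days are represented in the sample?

5

Consecutive selections differ by k = 12, so their clinic day numbers differ by 12 mod 10 = 2.
gcd(12, 10) = 2, so the sample visits 10/2 = 5 distinct residues mod 10.
Start 5 is clinic day 5; the clinic days hit are 1, 3, 5, 7, 9.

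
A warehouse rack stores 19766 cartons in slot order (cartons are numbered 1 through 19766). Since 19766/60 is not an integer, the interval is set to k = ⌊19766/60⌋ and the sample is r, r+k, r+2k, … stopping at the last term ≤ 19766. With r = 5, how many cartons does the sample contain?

61

k = ⌊19766/60⌋ = 329
Achieved size = ⌊(19766 − 5)/329⌋ + 1 = ⌊19761/329⌋ + 1 = 60 + 1 = 61
(last selection: 5 + 60×329 = 19745 ≤ 19766; next would be 20074 > 19766)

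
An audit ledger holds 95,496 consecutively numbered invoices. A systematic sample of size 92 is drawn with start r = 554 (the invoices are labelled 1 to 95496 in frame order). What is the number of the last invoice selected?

95012

k = 95496/92 = 1038
92nd selection = r + (92−1)·k = 554 + 91×1038 = 554 + 94458 = 95012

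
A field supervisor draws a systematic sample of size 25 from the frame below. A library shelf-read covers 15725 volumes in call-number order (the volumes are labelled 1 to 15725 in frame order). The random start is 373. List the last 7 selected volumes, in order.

k = N/n = 15725/25 = 629
19th selection = 373 + 18×629 = 11695
20th: 11695 + 629 = 12324
21st: 12324 + 629 = 12953
22nd: 12953 + 629 = 13582
23rd: 13582 + 629 = 14211
24th: 14211 + 629 = 14840
25th: 14840 + 629 = 15469

11695, 12324, 12953, 13582, 14211, 14840, 15469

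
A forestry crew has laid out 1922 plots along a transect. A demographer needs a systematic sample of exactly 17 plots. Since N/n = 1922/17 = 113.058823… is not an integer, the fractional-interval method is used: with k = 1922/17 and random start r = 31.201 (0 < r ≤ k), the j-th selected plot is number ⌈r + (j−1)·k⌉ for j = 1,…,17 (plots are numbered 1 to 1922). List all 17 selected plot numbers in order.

32, 145, 258, 371, 484, 597, 710, 823, 936, 1049, 1162, 1275, 1388, 1501, 1615, 1728, 1841

j=1: r + 0k = 31.201 → ⌈·⌉ = 32
j=2: r + 1k = 144.259823… → ⌈·⌉ = 145
j=3: r + 2k = 257.318647… → ⌈·⌉ = 258
j=4: r + 3k = 370.377470… → ⌈·⌉ = 371
j=5: r + 4k = 483.436294… → ⌈·⌉ = 484
j=6: r + 5k = 596.495117… → ⌈·⌉ = 597
j=7: r + 6k = 709.553941… → ⌈·⌉ = 710
j=8: r + 7k = 822.612764… → ⌈·⌉ = 823
j=9: r + 8k = 935.671588… → ⌈·⌉ = 936
j=10: r + 9k = 1048.730411… → ⌈·⌉ = 1049
j=11: r + 10k = 1161.789235… → ⌈·⌉ = 1162
j=12: r + 11k = 1274.848058… → ⌈·⌉ = 1275
j=13: r + 12k = 1387.906882… → ⌈·⌉ = 1388
j=14: r + 13k = 1500.965705… → ⌈·⌉ = 1501
j=15: r + 14k = 1614.024529… → ⌈·⌉ = 1615
j=16: r + 15k = 1727.083352… → ⌈·⌉ = 1728
j=17: r + 16k = 1840.142176… → ⌈·⌉ = 1841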